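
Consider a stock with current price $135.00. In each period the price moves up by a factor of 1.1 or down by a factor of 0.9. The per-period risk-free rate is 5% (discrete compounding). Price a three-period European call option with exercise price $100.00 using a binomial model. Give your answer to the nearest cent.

Risk-neutral probability p = (1 + 0.05 − 0.9)/(1.1 − 0.9) = 0.1500/0.2000 = 0.7500
Terminal stock prices: S_uuu = 179.7, S_uud = 147, S_udd = 120.3, S_ddd = 98.42
Terminal payoffs (S − K): max(79.69, 0) = 79.69, max(47.02, 0) = 47.02, max(20.29, 0) = 20.29, max(-1.585, 0) = 0
Node uu (S = 163.4): V_uu = 1/1.05·[0.7500·79.6850 + 0.2500·47.0150] = 68.1119
Node ud (S = 133.7): V_ud = 1/1.05·[0.7500·47.0150 + 0.2500·20.2850] = 38.4119
Node dd (S = 109.4): V_dd = 1/1.05·[0.7500·20.2850 + 0.2500·0.0000] = 14.4893
Node u (S = 148.5): V_u = 1/1.05·[0.7500·68.1119 + 0.2500·38.4119] = 57.7971
Node d (S = 121.5): V_d = 1/1.05·[0.7500·38.4119 + 0.2500·14.4893] = 30.8869
Node 0 (S = 135): V_0 = 1/1.05·[0.7500·57.7971 + 0.2500·30.8869] = 48.6376

$48.64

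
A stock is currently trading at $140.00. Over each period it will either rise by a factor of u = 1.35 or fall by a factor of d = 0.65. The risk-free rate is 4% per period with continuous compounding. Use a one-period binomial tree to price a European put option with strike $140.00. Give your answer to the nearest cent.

$20.79

Risk-neutral probability p = (e^0.04 − 0.65)/(1.35 − 0.65) = 0.3908/0.7000 = 0.5583
Terminal stock prices: S_u = 189, S_d = 91
Terminal payoffs (K − S): max(-49, 0) = 0, max(49, 0) = 49
Node 0 (S = 140): V_0 = e^(−0.04)·[0.5583·0.0000 + 0.4417·49.0000] = 20.7946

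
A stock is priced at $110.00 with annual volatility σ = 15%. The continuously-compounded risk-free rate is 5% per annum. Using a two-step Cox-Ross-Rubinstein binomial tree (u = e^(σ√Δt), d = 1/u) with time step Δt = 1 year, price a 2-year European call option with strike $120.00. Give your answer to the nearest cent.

CRR parameters: u = e^(σ√Δt) = e^(0.15·√1) = 1.1618, d = 1/u = 0.8607
Per-period rate: rΔt = 0.05·1 = 0.05, so R = e^0.05 = 1.0513
Risk-neutral probability p = (e^0.05 − 0.8607)/(1.1618 − 0.8607) = 0.1906/0.3011 = 0.6328
Terminal stock prices: S_uu = 148.5, S_ud = 110, S_dd = 81.49
Terminal payoffs (S − K): max(28.48, 0) = 28.48, max(-10, 0) = 0, max(-38.51, 0) = 0
Node u (S = 127.8): V_u = e^(−0.05)·[0.6328·28.4845 + 0.3672·0.0000] = 17.1468
Node d (S = 94.68): V_d = e^(−0.05)·[0.6328·0.0000 + 0.3672·0.0000] = 0.0000
Node 0 (S = 110): V_0 = e^(−0.05)·[0.6328·17.1468 + 0.3672·0.0000] = 10.3219

$10.32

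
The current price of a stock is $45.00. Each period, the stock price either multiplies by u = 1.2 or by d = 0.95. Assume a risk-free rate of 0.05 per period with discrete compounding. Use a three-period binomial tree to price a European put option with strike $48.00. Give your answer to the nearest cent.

$1.76

Risk-neutral probability p = (1 + 0.05 − 0.95)/(1.2 − 0.95) = 0.1000/0.2500 = 0.4000
Terminal stock prices: S_uuu = 77.76, S_uud = 61.56, S_udd = 48.73, S_ddd = 38.58
Terminal payoffs (K − S): max(-29.76, 0) = 0, max(-13.56, 0) = 0, max(-0.735, 0) = 0, max(9.418, 0) = 9.418
Node uu (S = 64.8): V_uu = 1/1.05·[0.4000·0.0000 + 0.6000·0.0000] = 0.0000
Node ud (S = 51.3): V_ud = 1/1.05·[0.4000·0.0000 + 0.6000·0.0000] = 0.0000
Node dd (S = 40.61): V_dd = 1/1.05·[0.4000·0.0000 + 0.6000·9.4181] = 5.3818
Node u (S = 54): V_u = 1/1.05·[0.4000·0.0000 + 0.6000·0.0000] = 0.0000
Node d (S = 42.75): V_d = 1/1.05·[0.4000·0.0000 + 0.6000·5.3818] = 3.0753
Node 0 (S = 45): V_0 = 1/1.05·[0.4000·0.0000 + 0.6000·3.0753] = 1.7573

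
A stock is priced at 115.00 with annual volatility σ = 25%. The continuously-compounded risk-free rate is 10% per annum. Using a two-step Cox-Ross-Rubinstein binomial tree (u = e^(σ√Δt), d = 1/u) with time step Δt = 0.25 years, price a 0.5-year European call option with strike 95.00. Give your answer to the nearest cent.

25.59

CRR parameters: u = e^(σ√Δt) = e^(0.25·√0.25) = 1.1331, d = 1/u = 0.8825
Per-period rate: rΔt = 0.1·0.25 = 0.025, so R = e^0.025 = 1.0253
Risk-neutral probability p = (e^0.025 − 0.8825)/(1.1331 − 0.8825) = 0.1428/0.2507 = 0.5698
Terminal stock prices: S_uu = 147.7, S_ud = 115, S_dd = 89.56
Terminal payoffs (S − K): max(52.66, 0) = 52.66, max(20, 0) = 20, max(-5.438, 0) = 0
Node u (S = 130.3): V_u = e^(−0.025)·[0.5698·52.6629 + 0.4302·20.0000] = 37.6576
Node d (S = 101.5): V_d = e^(−0.025)·[0.5698·20.0000 + 0.4302·0.0000] = 11.1144
Node 0 (S = 115): V_0 = e^(−0.025)·[0.5698·37.6576 + 0.4302·11.1144] = 25.5906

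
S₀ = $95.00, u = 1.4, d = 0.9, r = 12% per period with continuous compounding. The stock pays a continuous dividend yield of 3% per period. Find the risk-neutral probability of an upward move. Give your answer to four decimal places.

p = 0.3883

Per-period risk-free factor R = e^0.12 = 1.1275; dividend-adjusted growth = e^(0.12−0.03) = 1.0942.
Risk-neutral probability p = (1.0942 − 0.9)/(1.4 − 0.9) = 0.1942/0.5000 = 0.3883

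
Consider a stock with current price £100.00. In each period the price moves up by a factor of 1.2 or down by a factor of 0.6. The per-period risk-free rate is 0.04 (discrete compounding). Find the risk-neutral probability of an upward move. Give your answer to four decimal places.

Risk-neutral probability p = (1 + 0.04 − 0.6)/(1.2 − 0.6) = 0.4400/0.6000 = 0.7333

p = 0.7333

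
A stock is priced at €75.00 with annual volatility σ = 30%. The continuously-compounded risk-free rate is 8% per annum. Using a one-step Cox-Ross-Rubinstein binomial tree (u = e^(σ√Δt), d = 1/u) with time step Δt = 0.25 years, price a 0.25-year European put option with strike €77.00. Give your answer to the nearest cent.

CRR parameters: u = e^(σ√Δt) = e^(0.3·√0.25) = 1.1618, d = 1/u = 0.8607
Per-period rate: rΔt = 0.08·0.25 = 0.02, so R = e^0.02 = 1.0202
Risk-neutral probability p = (e^0.02 − 0.8607)/(1.1618 − 0.8607) = 0.1595/0.3011 = 0.5297
Terminal stock prices: S_u = 87.14, S_d = 64.55
Terminal payoffs (K − S): max(-10.14, 0) = 0, max(12.45, 0) = 12.45
Node 0 (S = 75): V_0 = e^(−0.02)·[0.5297·0.0000 + 0.4703·12.4469] = 5.7384

€5.74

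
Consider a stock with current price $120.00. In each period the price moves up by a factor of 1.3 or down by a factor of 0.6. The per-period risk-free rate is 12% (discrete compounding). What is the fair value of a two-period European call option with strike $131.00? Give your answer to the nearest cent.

Risk-neutral probability p = (1 + 0.12 − 0.6)/(1.3 − 0.6) = 0.5200/0.7000 = 0.7429
Terminal stock prices: S_uu = 202.8, S_ud = 93.6, S_dd = 43.2
Terminal payoffs (S − K): max(71.8, 0) = 71.8, max(-37.4, 0) = 0, max(-87.8, 0) = 0
Node u (S = 156): V_u = 1/1.12·[0.7429·71.8000 + 0.2571·0.0000] = 47.6224
Node d (S = 72): V_d = 1/1.12·[0.7429·0.0000 + 0.2571·0.0000] = 0.0000
Node 0 (S = 120): V_0 = 1/1.12·[0.7429·47.6224 + 0.2571·0.0000] = 31.5863

$31.59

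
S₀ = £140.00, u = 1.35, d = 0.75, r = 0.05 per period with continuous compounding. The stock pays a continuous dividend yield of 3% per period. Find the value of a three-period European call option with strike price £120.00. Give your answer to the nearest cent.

Per-period risk-free factor R = e^0.05 = 1.0513; dividend-adjusted growth = e^(0.05−0.03) = 1.0202.
Risk-neutral probability p = (1.0202 − 0.75)/(1.35 − 0.75) = 0.2702/0.6000 = 0.4503
Terminal stock prices: S_uuu = 344.5, S_uud = 191.4, S_udd = 106.3, S_ddd = 59.06
Terminal payoffs (S − K): max(224.5, 0) = 224.5, max(71.36, 0) = 71.36, max(-13.69, 0) = 0, max(-60.94, 0) = 0
Node uu (S = 255.2): V_uu = e^(−0.05)·[0.4503·224.4525 + 0.5497·71.3625] = 133.4616
Node ud (S = 141.8): V_ud = e^(−0.05)·[0.4503·71.3625 + 0.5497·0.0000] = 30.5697
Node dd (S = 78.75): V_dd = e^(−0.05)·[0.4503·0.0000 + 0.5497·0.0000] = 0.0000
Node u (S = 189): V_u = e^(−0.05)·[0.4503·133.4616 + 0.5497·30.5697] = 73.1549
Node d (S = 105): V_d = e^(−0.05)·[0.4503·30.5697 + 0.5497·0.0000] = 13.0952
Node 0 (S = 140): V_0 = e^(−0.05)·[0.4503·73.1549 + 0.5497·13.0952] = 38.1845

£38.18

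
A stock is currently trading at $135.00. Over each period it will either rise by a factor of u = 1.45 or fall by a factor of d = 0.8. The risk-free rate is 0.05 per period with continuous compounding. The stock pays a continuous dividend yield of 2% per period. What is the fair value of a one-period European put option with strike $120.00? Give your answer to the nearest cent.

Per-period risk-free factor R = e^0.05 = 1.0513; dividend-adjusted growth = e^(0.05−0.02) = 1.0305.
Risk-neutral probability p = (1.0305 − 0.8)/(1.45 − 0.8) = 0.2305/0.6500 = 0.3545
Terminal stock prices: S_u = 195.8, S_d = 108
Terminal payoffs (K − S): max(-75.75, 0) = 0, max(12, 0) = 12
Node 0 (S = 135): V_0 = e^(−0.05)·[0.3545·0.0000 + 0.6455·12.0000] = 7.3677

$7.37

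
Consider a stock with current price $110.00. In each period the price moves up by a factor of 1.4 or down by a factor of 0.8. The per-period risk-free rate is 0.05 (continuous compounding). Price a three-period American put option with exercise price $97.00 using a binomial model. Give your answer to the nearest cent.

$8.13

Risk-neutral probability p = (e^0.05 − 0.8)/(1.4 − 0.8) = 0.2513/0.6000 = 0.4188
Terminal stock prices: S_uuu = 301.8, S_uud = 172.5, S_udd = 98.56, S_ddd = 56.32
Terminal payoffs (K − S): max(-204.8, 0) = 0, max(-75.48, 0) = 0, max(-1.56, 0) = 0, max(40.68, 0) = 40.68
Node uu (S = 215.6): continuation = e^(−0.05)·[0.4188·0.0000 + 0.5812·0.0000] = 0.0000; exercise value = 0.0000 ≤ continuation, so V_uu = 0.0000
Node ud (S = 123.2): continuation = e^(−0.05)·[0.4188·0.0000 + 0.5812·0.0000] = 0.0000; exercise value = 0.0000 ≤ continuation, so V_ud = 0.0000
Node dd (S = 70.4): continuation = e^(−0.05)·[0.4188·0.0000 + 0.5812·40.6800] = 22.4907; exercise value = 26.6000 > continuation, so V_dd = 26.6000 (exercise)
Node u (S = 154): continuation = e^(−0.05)·[0.4188·0.0000 + 0.5812·0.0000] = 0.0000; exercise value = 0.0000 ≤ continuation, so V_u = 0.0000
Node d (S = 88): continuation = e^(−0.05)·[0.4188·0.0000 + 0.5812·26.6000] = 14.7063; exercise value = 9.0000 ≤ continuation, so V_d = 14.7063
Node 0 (S = 110): continuation = e^(−0.05)·[0.4188·0.0000 + 0.5812·14.7063] = 8.1307; exercise value = 0.0000 ≤ continuation, so V_0 = 8.1307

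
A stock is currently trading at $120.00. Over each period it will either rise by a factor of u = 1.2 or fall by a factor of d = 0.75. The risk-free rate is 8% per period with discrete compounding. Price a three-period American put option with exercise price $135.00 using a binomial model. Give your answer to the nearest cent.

Risk-neutral probability p = (1 + 0.08 − 0.75)/(1.2 − 0.75) = 0.3300/0.4500 = 0.7333
Terminal stock prices: S_uuu = 207.4, S_uud = 129.6, S_udd = 81, S_ddd = 50.62
Terminal payoffs (K − S): max(-72.36, 0) = 0, max(5.4, 0) = 5.4, max(54, 0) = 54, max(84.38, 0) = 84.38
Node uu (S = 172.8): continuation = 1/1.08·[0.7333·0.0000 + 0.2667·5.4000] = 1.3333; exercise value = 0.0000 ≤ continuation, so V_uu = 1.3333
Node ud (S = 108): continuation = 1/1.08·[0.7333·5.4000 + 0.2667·54.0000] = 17.0000; exercise value = 27.0000 > continuation, so V_ud = 27.0000 (exercise)
Node dd (S = 67.5): continuation = 1/1.08·[0.7333·54.0000 + 0.2667·84.3750] = 57.5000; exercise value = 67.5000 > continuation, so V_dd = 67.5000 (exercise)
Node u (S = 144): continuation = 1/1.08·[0.7333·1.3333 + 0.2667·27.0000] = 7.5720; exercise value = 0.0000 ≤ continuation, so V_u = 7.5720
Node d (S = 90): continuation = 1/1.08·[0.7333·27.0000 + 0.2667·67.5000] = 35.0000; exercise value = 45.0000 > continuation, so V_d = 45.0000 (exercise)
Node 0 (S = 120): continuation = 1/1.08·[0.7333·7.5720 + 0.2667·45.0000] = 16.2526; exercise value = 15.0000 ≤ continuation, so V_0 = 16.2526

$16.25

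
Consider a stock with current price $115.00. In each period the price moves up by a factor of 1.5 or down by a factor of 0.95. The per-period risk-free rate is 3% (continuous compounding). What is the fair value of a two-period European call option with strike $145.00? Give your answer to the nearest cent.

$6.73

Risk-neutral probability p = (e^0.03 − 0.95)/(1.5 − 0.95) = 0.0805/0.5500 = 0.1463
Terminal stock prices: S_uu = 258.8, S_ud = 163.9, S_dd = 103.8
Terminal payoffs (S − K): max(113.8, 0) = 113.8, max(18.88, 0) = 18.88, max(-41.21, 0) = 0
Node u (S = 172.5): V_u = e^(−0.03)·[0.1463·113.7500 + 0.8537·18.8750] = 31.7854
Node d (S = 109.2): V_d = e^(−0.03)·[0.1463·18.8750 + 0.8537·0.0000] = 2.6795
Node 0 (S = 115): V_0 = e^(−0.03)·[0.1463·31.7854 + 0.8537·2.6795] = 6.7321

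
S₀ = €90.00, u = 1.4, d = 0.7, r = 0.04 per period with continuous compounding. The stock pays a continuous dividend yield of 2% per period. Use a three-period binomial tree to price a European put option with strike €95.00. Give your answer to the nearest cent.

€21.00

Per-period risk-free factor R = e^0.04 = 1.0408; dividend-adjusted growth = e^(0.04−0.02) = 1.0202.
Risk-neutral probability p = (1.0202 − 0.7)/(1.4 − 0.7) = 0.3202/0.7000 = 0.4574
Terminal stock prices: S_uuu = 247, S_uud = 123.5, S_udd = 61.74, S_ddd = 30.87
Terminal payoffs (K − S): max(-152, 0) = 0, max(-28.48, 0) = 0, max(33.26, 0) = 33.26, max(64.13, 0) = 64.13
Node uu (S = 176.4): V_uu = e^(−0.04)·[0.4574·0.0000 + 0.5426·0.0000] = 0.0000
Node ud (S = 88.2): V_ud = e^(−0.04)·[0.4574·0.0000 + 0.5426·33.2600] = 17.3383
Node dd (S = 44.1): V_dd = e^(−0.04)·[0.4574·33.2600 + 0.5426·64.1300] = 48.0482
Node u (S = 126): V_u = e^(−0.04)·[0.4574·0.0000 + 0.5426·17.3383] = 9.0384
Node d (S = 63): V_d = e^(−0.04)·[0.4574·17.3383 + 0.5426·48.0482] = 32.6674
Node 0 (S = 90): V_0 = e^(−0.04)·[0.4574·9.0384 + 0.5426·32.6674] = 21.0017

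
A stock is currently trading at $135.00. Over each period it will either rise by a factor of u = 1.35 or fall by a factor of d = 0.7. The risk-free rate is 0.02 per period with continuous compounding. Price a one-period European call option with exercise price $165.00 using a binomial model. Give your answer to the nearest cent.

Risk-neutral probability p = (e^0.02 − 0.7)/(1.35 − 0.7) = 0.3202/0.6500 = 0.4926
Terminal stock prices: S_u = 182.2, S_d = 94.5
Terminal payoffs (S − K): max(17.25, 0) = 17.25, max(-70.5, 0) = 0
Node 0 (S = 135): V_0 = e^(−0.02)·[0.4926·17.2500 + 0.5074·0.0000] = 8.3294

$8.33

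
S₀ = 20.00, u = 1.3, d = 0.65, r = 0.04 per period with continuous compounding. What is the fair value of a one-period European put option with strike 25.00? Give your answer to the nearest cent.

4.60

Risk-neutral probability p = (e^0.04 − 0.65)/(1.3 − 0.65) = 0.3908/0.6500 = 0.6012
Terminal stock prices: S_u = 26, S_d = 13
Terminal payoffs (K − S): max(-1, 0) = 0, max(12, 0) = 12
Node 0 (S = 20): V_0 = e^(−0.04)·[0.6012·0.0000 + 0.3988·12.0000] = 4.5974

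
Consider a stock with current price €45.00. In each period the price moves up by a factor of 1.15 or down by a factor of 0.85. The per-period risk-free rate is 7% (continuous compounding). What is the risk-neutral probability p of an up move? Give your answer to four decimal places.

Risk-neutral probability p = (e^0.07 − 0.85)/(1.15 − 0.85) = 0.2225/0.3000 = 0.7417

p = 0.7417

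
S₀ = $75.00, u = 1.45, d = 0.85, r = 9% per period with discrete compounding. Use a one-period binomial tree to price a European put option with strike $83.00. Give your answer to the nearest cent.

$10.60

Risk-neutral probability p = (1 + 0.09 − 0.85)/(1.45 − 0.85) = 0.2400/0.6000 = 0.4000
Terminal stock prices: S_u = 108.8, S_d = 63.75
Terminal payoffs (K − S): max(-25.75, 0) = 0, max(19.25, 0) = 19.25
Node 0 (S = 75): V_0 = 1/1.09·[0.4000·0.0000 + 0.6000·19.2500] = 10.5963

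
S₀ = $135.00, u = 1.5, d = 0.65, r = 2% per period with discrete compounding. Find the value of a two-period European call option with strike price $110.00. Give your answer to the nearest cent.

$45.50

Risk-neutral probability p = (1 + 0.02 − 0.65)/(1.5 − 0.65) = 0.3700/0.8500 = 0.4353
Terminal stock prices: S_uu = 303.8, S_ud = 131.6, S_dd = 57.04
Terminal payoffs (S − K): max(193.8, 0) = 193.8, max(21.62, 0) = 21.62, max(-52.96, 0) = 0
Node u (S = 202.5): V_u = 1/1.02·[0.4353·193.7500 + 0.5647·21.6250] = 94.6569
Node d (S = 87.75): V_d = 1/1.02·[0.4353·21.6250 + 0.5647·0.0000] = 9.2287
Node 0 (S = 135): V_0 = 1/1.02·[0.4353·94.6569 + 0.5647·9.2287] = 45.5050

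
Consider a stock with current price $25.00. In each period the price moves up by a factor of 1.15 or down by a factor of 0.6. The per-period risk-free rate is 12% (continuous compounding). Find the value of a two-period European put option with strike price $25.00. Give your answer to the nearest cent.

$0.50

Risk-neutral probability p = (e^0.12 − 0.6)/(1.15 − 0.6) = 0.5275/0.5500 = 0.9591
Terminal stock prices: S_uu = 33.06, S_ud = 17.25, S_dd = 9
Terminal payoffs (K − S): max(-8.062, 0) = 0, max(7.75, 0) = 7.75, max(16, 0) = 16
Node u (S = 28.75): V_u = e^(−0.12)·[0.9591·0.0000 + 0.0409·7.7500] = 0.2812
Node d (S = 15): V_d = e^(−0.12)·[0.9591·7.7500 + 0.0409·16.0000] = 7.1730
Node 0 (S = 25): V_0 = e^(−0.12)·[0.9591·0.2812 + 0.0409·7.1730] = 0.4995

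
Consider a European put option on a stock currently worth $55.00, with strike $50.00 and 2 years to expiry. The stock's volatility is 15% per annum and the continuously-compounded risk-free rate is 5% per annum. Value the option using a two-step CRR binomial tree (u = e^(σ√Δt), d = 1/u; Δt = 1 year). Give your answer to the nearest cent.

CRR parameters: u = e^(σ√Δt) = e^(0.15·√1) = 1.1618, d = 1/u = 0.8607
Per-period rate: rΔt = 0.05·1 = 0.05, so R = e^0.05 = 1.0513
Risk-neutral probability p = (e^0.05 − 0.8607)/(1.1618 − 0.8607) = 0.1906/0.3011 = 0.6328
Terminal stock prices: S_uu = 74.24, S_ud = 55, S_dd = 40.75
Terminal payoffs (K − S): max(-24.24, 0) = 0, max(-5, 0) = 0, max(9.255, 0) = 9.255
Node u (S = 63.9): V_u = e^(−0.05)·[0.6328·0.0000 + 0.3672·0.0000] = 0.0000
Node d (S = 47.34): V_d = e^(−0.05)·[0.6328·0.0000 + 0.3672·9.2550] = 3.2324
Node 0 (S = 55): V_0 = e^(−0.05)·[0.6328·0.0000 + 0.3672·3.2324] = 1.1289

$1.13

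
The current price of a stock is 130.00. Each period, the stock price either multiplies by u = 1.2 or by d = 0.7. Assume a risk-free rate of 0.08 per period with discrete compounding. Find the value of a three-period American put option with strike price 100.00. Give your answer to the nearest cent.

3.43

Risk-neutral probability p = (1 + 0.08 − 0.7)/(1.2 − 0.7) = 0.3800/0.5000 = 0.7600
Terminal stock prices: S_uuu = 224.6, S_uud = 131, S_udd = 76.44, S_ddd = 44.59
Terminal payoffs (K − S): max(-124.6, 0) = 0, max(-31.04, 0) = 0, max(23.56, 0) = 23.56, max(55.41, 0) = 55.41
Node uu (S = 187.2): continuation = 1/1.08·[0.7600·0.0000 + 0.2400·0.0000] = 0.0000; exercise value = 0.0000 ≤ continuation, so V_uu = 0.0000
Node ud (S = 109.2): continuation = 1/1.08·[0.7600·0.0000 + 0.2400·23.5600] = 5.2356; exercise value = 0.0000 ≤ continuation, so V_ud = 5.2356
Node dd (S = 63.7): continuation = 1/1.08·[0.7600·23.5600 + 0.2400·55.4100] = 28.8926; exercise value = 36.3000 > continuation, so V_dd = 36.3000 (exercise)
Node u (S = 156): continuation = 1/1.08·[0.7600·0.0000 + 0.2400·5.2356] = 1.1635; exercise value = 0.0000 ≤ continuation, so V_u = 1.1635
Node d (S = 91): continuation = 1/1.08·[0.7600·5.2356 + 0.2400·36.3000] = 11.7509; exercise value = 9.0000 ≤ continuation, so V_d = 11.7509
Node 0 (S = 130): continuation = 1/1.08·[0.7600·1.1635 + 0.2400·11.7509] = 3.4301; exercise value = 0.0000 ≤ continuation, so V_0 = 3.4301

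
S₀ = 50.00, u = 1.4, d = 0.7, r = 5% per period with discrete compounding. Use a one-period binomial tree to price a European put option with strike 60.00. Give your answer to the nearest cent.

Risk-neutral probability p = (1 + 0.05 − 0.7)/(1.4 − 0.7) = 0.3500/0.7000 = 0.5000
Terminal stock prices: S_u = 70, S_d = 35
Terminal payoffs (K − S): max(-10, 0) = 0, max(25, 0) = 25
Node 0 (S = 50): V_0 = 1/1.05·[0.5000·0.0000 + 0.5000·25.0000] = 11.9048

11.90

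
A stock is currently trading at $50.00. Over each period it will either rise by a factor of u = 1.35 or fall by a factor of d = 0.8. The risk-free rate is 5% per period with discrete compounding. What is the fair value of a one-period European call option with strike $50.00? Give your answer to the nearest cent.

$7.58

Risk-neutral probability p = (1 + 0.05 − 0.8)/(1.35 − 0.8) = 0.2500/0.5500 = 0.4545
Terminal stock prices: S_u = 67.5, S_d = 40
Terminal payoffs (S − K): max(17.5, 0) = 17.5, max(-10, 0) = 0
Node 0 (S = 50): V_0 = 1/1.05·[0.4545·17.5000 + 0.5455·0.0000] = 7.5758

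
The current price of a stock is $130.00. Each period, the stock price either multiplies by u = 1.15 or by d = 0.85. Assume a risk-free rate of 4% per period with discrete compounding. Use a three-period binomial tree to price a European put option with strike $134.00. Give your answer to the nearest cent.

$8.27

Risk-neutral probability p = (1 + 0.04 − 0.85)/(1.15 − 0.85) = 0.1900/0.3000 = 0.6333
Terminal stock prices: S_uuu = 197.7, S_uud = 146.1, S_udd = 108, S_ddd = 79.84
Terminal payoffs (K − S): max(-63.71, 0) = 0, max(-12.14, 0) = 0, max(25.99, 0) = 25.99, max(54.16, 0) = 54.16
Node uu (S = 171.9): V_uu = 1/1.04·[0.6333·0.0000 + 0.3667·0.0000] = 0.0000
Node ud (S = 127.1): V_ud = 1/1.04·[0.6333·0.0000 + 0.3667·25.9863] = 9.1618
Node dd (S = 93.92): V_dd = 1/1.04·[0.6333·25.9863 + 0.3667·54.1638] = 34.9212
Node u (S = 149.5): V_u = 1/1.04·[0.6333·0.0000 + 0.3667·9.1618] = 3.2301
Node d (S = 110.5): V_d = 1/1.04·[0.6333·9.1618 + 0.3667·34.9212] = 17.8913
Node 0 (S = 130): V_0 = 1/1.04·[0.6333·3.2301 + 0.3667·17.8913] = 8.2749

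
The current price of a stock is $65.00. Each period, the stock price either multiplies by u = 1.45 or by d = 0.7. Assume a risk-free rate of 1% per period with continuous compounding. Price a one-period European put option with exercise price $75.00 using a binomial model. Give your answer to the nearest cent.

$17.13

Risk-neutral probability p = (e^0.01 − 0.7)/(1.45 − 0.7) = 0.3101/0.7500 = 0.4134
Terminal stock prices: S_u = 94.25, S_d = 45.5
Terminal payoffs (K − S): max(-19.25, 0) = 0, max(29.5, 0) = 29.5
Node 0 (S = 65): V_0 = e^(−0.01)·[0.4134·0.0000 + 0.5866·29.5000] = 17.1325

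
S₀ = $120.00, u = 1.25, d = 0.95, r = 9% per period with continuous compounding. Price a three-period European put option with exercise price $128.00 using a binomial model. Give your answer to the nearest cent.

Risk-neutral probability p = (e^0.09 − 0.95)/(1.25 − 0.95) = 0.1442/0.3000 = 0.4806
Terminal stock prices: S_uuu = 234.4, S_uud = 178.1, S_udd = 135.4, S_ddd = 102.9
Terminal payoffs (K − S): max(-106.4, 0) = 0, max(-50.12, 0) = 0, max(-7.375, 0) = 0, max(25.12, 0) = 25.12
Node uu (S = 187.5): V_uu = e^(−0.09)·[0.4806·0.0000 + 0.5194·0.0000] = 0.0000
Node ud (S = 142.5): V_ud = e^(−0.09)·[0.4806·0.0000 + 0.5194·0.0000] = 0.0000
Node dd (S = 108.3): V_dd = e^(−0.09)·[0.4806·0.0000 + 0.5194·25.1150] = 11.9224
Node u (S = 150): V_u = e^(−0.09)·[0.4806·0.0000 + 0.5194·0.0000] = 0.0000
Node d (S = 114): V_d = e^(−0.09)·[0.4806·0.0000 + 0.5194·11.9224] = 5.6597
Node 0 (S = 120): V_0 = e^(−0.09)·[0.4806·0.0000 + 0.5194·5.6597] = 2.6868

$2.69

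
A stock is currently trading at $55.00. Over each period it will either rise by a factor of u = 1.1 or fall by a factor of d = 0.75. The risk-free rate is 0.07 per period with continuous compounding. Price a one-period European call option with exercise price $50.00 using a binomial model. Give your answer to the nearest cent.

Risk-neutral probability p = (e^0.07 − 0.75)/(1.1 − 0.75) = 0.3225/0.3500 = 0.9215
Terminal stock prices: S_u = 60.5, S_d = 41.25
Terminal payoffs (S − K): max(10.5, 0) = 10.5, max(-8.75, 0) = 0
Node 0 (S = 55): V_0 = e^(−0.07)·[0.9215·10.5000 + 0.0785·0.0000] = 9.0211

$9.02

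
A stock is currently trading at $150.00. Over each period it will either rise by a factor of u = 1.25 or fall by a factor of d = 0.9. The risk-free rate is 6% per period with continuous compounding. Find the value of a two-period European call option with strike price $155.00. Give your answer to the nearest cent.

$21.11

Risk-neutral probability p = (e^0.06 − 0.9)/(1.25 − 0.9) = 0.1618/0.3500 = 0.4624
Terminal stock prices: S_uu = 234.4, S_ud = 168.8, S_dd = 121.5
Terminal payoffs (S − K): max(79.38, 0) = 79.38, max(13.75, 0) = 13.75, max(-33.5, 0) = 0
Node u (S = 187.5): V_u = e^(−0.06)·[0.4624·79.3750 + 0.5376·13.7500] = 41.5265
Node d (S = 135): V_d = e^(−0.06)·[0.4624·13.7500 + 0.5376·0.0000] = 5.9876
Node 0 (S = 150): V_0 = e^(−0.06)·[0.4624·41.5265 + 0.5376·5.9876] = 21.1148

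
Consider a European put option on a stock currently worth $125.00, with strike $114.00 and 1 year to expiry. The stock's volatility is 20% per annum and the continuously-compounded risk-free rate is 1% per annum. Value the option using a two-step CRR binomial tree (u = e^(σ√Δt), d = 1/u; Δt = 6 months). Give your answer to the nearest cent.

$5.25

CRR parameters: u = e^(σ√Δt) = e^(0.2·√0.5) = 1.1519, d = 1/u = 0.8681
Per-period rate: rΔt = 0.01·0.5 = 0.005, so R = e^0.005 = 1.0050
Risk-neutral probability p = (e^0.005 − 0.8681)/(1.1519 − 0.8681) = 0.1369/0.2838 = 0.4824
Terminal stock prices: S_uu = 165.9, S_ud = 125, S_dd = 94.2
Terminal payoffs (K − S): max(-51.86, 0) = 0, max(-11, 0) = 0, max(19.8, 0) = 19.8
Node u (S = 144): V_u = e^(−0.005)·[0.4824·0.0000 + 0.5176·0.0000] = 0.0000
Node d (S = 108.5): V_d = e^(−0.005)·[0.4824·0.0000 + 0.5176·19.7952] = 10.1956
Node 0 (S = 125): V_0 = e^(−0.005)·[0.4824·0.0000 + 0.5176·10.1956] = 5.2512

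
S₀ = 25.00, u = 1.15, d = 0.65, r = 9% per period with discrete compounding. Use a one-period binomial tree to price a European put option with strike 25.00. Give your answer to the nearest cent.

0.96

Risk-neutral probability p = (1 + 0.09 − 0.65)/(1.15 − 0.65) = 0.4400/0.5000 = 0.8800
Terminal stock prices: S_u = 28.75, S_d = 16.25
Terminal payoffs (K − S): max(-3.75, 0) = 0, max(8.75, 0) = 8.75
Node 0 (S = 25): V_0 = 1/1.09·[0.8800·0.0000 + 0.1200·8.7500] = 0.9633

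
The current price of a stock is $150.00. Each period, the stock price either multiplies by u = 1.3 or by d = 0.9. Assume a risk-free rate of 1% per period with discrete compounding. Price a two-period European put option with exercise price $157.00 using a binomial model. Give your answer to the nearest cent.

Risk-neutral probability p = (1 + 0.01 − 0.9)/(1.3 − 0.9) = 0.1100/0.4000 = 0.2750
Terminal stock prices: S_uu = 253.5, S_ud = 175.5, S_dd = 121.5
Terminal payoffs (K − S): max(-96.5, 0) = 0, max(-18.5, 0) = 0, max(35.5, 0) = 35.5
Node u (S = 195): V_u = 1/1.01·[0.2750·0.0000 + 0.7250·0.0000] = 0.0000
Node d (S = 135): V_d = 1/1.01·[0.2750·0.0000 + 0.7250·35.5000] = 25.4827
Node 0 (S = 150): V_0 = 1/1.01·[0.2750·0.0000 + 0.7250·25.4827] = 18.2920

$18.29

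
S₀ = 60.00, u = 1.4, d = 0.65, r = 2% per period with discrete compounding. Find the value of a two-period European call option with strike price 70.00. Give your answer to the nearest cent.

11.13

Risk-neutral probability p = (1 + 0.02 − 0.65)/(1.4 − 0.65) = 0.3700/0.7500 = 0.4933
Terminal stock prices: S_uu = 117.6, S_ud = 54.6, S_dd = 25.35
Terminal payoffs (S − K): max(47.6, 0) = 47.6, max(-15.4, 0) = 0, max(-44.65, 0) = 0
Node u (S = 84): V_u = 1/1.02·[0.4933·47.6000 + 0.5067·0.0000] = 23.0222
Node d (S = 39): V_d = 1/1.02·[0.4933·0.0000 + 0.5067·0.0000] = 0.0000
Node 0 (S = 60): V_0 = 1/1.02·[0.4933·23.0222 + 0.5067·0.0000] = 11.1349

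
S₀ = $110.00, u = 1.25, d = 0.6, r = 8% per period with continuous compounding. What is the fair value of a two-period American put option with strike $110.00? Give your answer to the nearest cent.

Risk-neutral probability p = (e^0.08 − 0.6)/(1.25 − 0.6) = 0.4833/0.6500 = 0.7435
Terminal stock prices: S_uu = 171.9, S_ud = 82.5, S_dd = 39.6
Terminal payoffs (K − S): max(-61.88, 0) = 0, max(27.5, 0) = 27.5, max(70.4, 0) = 70.4
Node u (S = 137.5): continuation = e^(−0.08)·[0.7435·0.0000 + 0.2565·27.5000] = 6.5110; exercise value = 0.0000 ≤ continuation, so V_u = 6.5110
Node d (S = 66): continuation = e^(−0.08)·[0.7435·27.5000 + 0.2565·70.4000] = 35.5428; exercise value = 44.0000 > continuation, so V_d = 44.0000 (exercise)
Node 0 (S = 110): continuation = e^(−0.08)·[0.7435·6.5110 + 0.2565·44.0000] = 14.8864; exercise value = 0.0000 ≤ continuation, so V_0 = 14.8864

$14.89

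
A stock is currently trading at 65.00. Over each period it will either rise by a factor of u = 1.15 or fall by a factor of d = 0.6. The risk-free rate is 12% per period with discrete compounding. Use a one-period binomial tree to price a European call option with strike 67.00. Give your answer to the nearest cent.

6.54

Risk-neutral probability p = (1 + 0.12 − 0.6)/(1.15 − 0.6) = 0.5200/0.5500 = 0.9455
Terminal stock prices: S_u = 74.75, S_d = 39
Terminal payoffs (S − K): max(7.75, 0) = 7.75, max(-28, 0) = 0
Node 0 (S = 65): V_0 = 1/1.12·[0.9455·7.7500 + 0.0545·0.0000] = 6.5422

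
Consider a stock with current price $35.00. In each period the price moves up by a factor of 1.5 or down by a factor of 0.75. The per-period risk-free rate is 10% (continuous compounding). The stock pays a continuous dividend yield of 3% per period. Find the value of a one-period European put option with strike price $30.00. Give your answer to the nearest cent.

Per-period risk-free factor R = e^0.1 = 1.1052; dividend-adjusted growth = e^(0.1−0.03) = 1.0725.
Risk-neutral probability p = (1.0725 − 0.75)/(1.5 − 0.75) = 0.3225/0.7500 = 0.4300
Terminal stock prices: S_u = 52.5, S_d = 26.25
Terminal payoffs (K − S): max(-22.5, 0) = 0, max(3.75, 0) = 3.75
Node 0 (S = 35): V_0 = e^(−0.1)·[0.4300·0.0000 + 0.5700·3.7500] = 1.9341

$1.93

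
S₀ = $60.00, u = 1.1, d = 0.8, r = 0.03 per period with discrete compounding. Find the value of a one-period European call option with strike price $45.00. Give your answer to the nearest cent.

$16.31

Risk-neutral probability p = (1 + 0.03 − 0.8)/(1.1 − 0.8) = 0.2300/0.3000 = 0.7667
Terminal stock prices: S_u = 66, S_d = 48
Terminal payoffs (S − K): max(21, 0) = 21, max(3, 0) = 3
Node 0 (S = 60): V_0 = 1/1.03·[0.7667·21.0000 + 0.2333·3.0000] = 16.3107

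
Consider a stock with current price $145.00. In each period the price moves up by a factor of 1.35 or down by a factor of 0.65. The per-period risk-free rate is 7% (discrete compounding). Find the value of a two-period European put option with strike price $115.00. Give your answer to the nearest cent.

Risk-neutral probability p = (1 + 0.07 − 0.65)/(1.35 − 0.65) = 0.4200/0.7000 = 0.6000
Terminal stock prices: S_uu = 264.3, S_ud = 127.2, S_dd = 61.26
Terminal payoffs (K − S): max(-149.3, 0) = 0, max(-12.24, 0) = 0, max(53.74, 0) = 53.74
Node u (S = 195.8): V_u = 1/1.07·[0.6000·0.0000 + 0.4000·0.0000] = 0.0000
Node d (S = 94.25): V_d = 1/1.07·[0.6000·0.0000 + 0.4000·53.7375] = 20.0888
Node 0 (S = 145): V_0 = 1/1.07·[0.6000·0.0000 + 0.4000·20.0888] = 7.5098

$7.51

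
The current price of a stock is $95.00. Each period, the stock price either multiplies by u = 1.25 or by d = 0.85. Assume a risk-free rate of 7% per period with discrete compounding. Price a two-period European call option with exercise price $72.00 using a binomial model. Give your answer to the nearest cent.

$32.71

Risk-neutral probability p = (1 + 0.07 − 0.85)/(1.25 − 0.85) = 0.2200/0.4000 = 0.5500
Terminal stock prices: S_uu = 148.4, S_ud = 100.9, S_dd = 68.64
Terminal payoffs (S − K): max(76.44, 0) = 76.44, max(28.94, 0) = 28.94, max(-3.363, 0) = 0
Node u (S = 118.8): V_u = 1/1.07·[0.5500·76.4375 + 0.4500·28.9375] = 51.4603
Node d (S = 80.75): V_d = 1/1.07·[0.5500·28.9375 + 0.4500·0.0000] = 14.8744
Node 0 (S = 95): V_0 = 1/1.07·[0.5500·51.4603 + 0.4500·14.8744] = 32.7071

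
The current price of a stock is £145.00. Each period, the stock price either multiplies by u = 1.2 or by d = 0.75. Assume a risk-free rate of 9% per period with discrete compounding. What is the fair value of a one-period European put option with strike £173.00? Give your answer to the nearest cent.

Risk-neutral probability p = (1 + 0.09 − 0.75)/(1.2 − 0.75) = 0.3400/0.4500 = 0.7556
Terminal stock prices: S_u = 174, S_d = 108.8
Terminal payoffs (K − S): max(-1, 0) = 0, max(64.25, 0) = 64.25
Node 0 (S = 145): V_0 = 1/1.09·[0.7556·0.0000 + 0.2444·64.2500] = 14.4088

£14.41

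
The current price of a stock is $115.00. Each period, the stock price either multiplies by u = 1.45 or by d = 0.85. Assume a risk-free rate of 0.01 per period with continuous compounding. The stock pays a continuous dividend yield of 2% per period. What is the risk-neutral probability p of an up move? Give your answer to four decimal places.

Per-period risk-free factor R = e^0.01 = 1.0101; dividend-adjusted growth = e^(0.01−0.02) = 0.9900.
Risk-neutral probability p = (0.9900 − 0.85)/(1.45 − 0.85) = 0.1400/0.6000 = 0.2334

p = 0.2334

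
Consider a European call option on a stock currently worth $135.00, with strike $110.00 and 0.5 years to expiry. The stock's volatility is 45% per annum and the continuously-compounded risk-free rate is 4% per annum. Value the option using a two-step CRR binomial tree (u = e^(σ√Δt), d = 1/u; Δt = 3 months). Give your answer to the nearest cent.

$33.86

CRR parameters: u = e^(σ√Δt) = e^(0.45·√0.25) = 1.2523, d = 1/u = 0.7985
Per-period rate: rΔt = 0.04·0.25 = 0.01, so R = e^0.01 = 1.0101
Risk-neutral probability p = (e^0.01 − 0.7985)/(1.2523 − 0.7985) = 0.2115/0.4538 = 0.4661
Terminal stock prices: S_uu = 211.7, S_ud = 135, S_dd = 86.08
Terminal payoffs (S − K): max(101.7, 0) = 101.7, max(25, 0) = 25, max(-23.92, 0) = 0
Node u (S = 169.1): V_u = e^(−0.01)·[0.4661·101.7221 + 0.5339·25.0000] = 60.1581
Node d (S = 107.8): V_d = e^(−0.01)·[0.4661·25.0000 + 0.5339·0.0000] = 11.5374
Node 0 (S = 135): V_0 = e^(−0.01)·[0.4661·60.1581 + 0.5339·11.5374] = 33.8608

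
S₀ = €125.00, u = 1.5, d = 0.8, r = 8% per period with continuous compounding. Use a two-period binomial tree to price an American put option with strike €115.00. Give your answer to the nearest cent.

€10.57

Risk-neutral probability p = (e^0.08 − 0.8)/(1.5 − 0.8) = 0.2833/0.7000 = 0.4047
Terminal stock prices: S_uu = 281.2, S_ud = 150, S_dd = 80
Terminal payoffs (K − S): max(-166.2, 0) = 0, max(-35, 0) = 0, max(35, 0) = 35
Node u (S = 187.5): continuation = e^(−0.08)·[0.4047·0.0000 + 0.5953·0.0000] = 0.0000; exercise value = 0.0000 ≤ continuation, so V_u = 0.0000
Node d (S = 100): continuation = e^(−0.08)·[0.4047·0.0000 + 0.5953·35.0000] = 19.2337; exercise value = 15.0000 ≤ continuation, so V_d = 19.2337
Node 0 (S = 125): continuation = e^(−0.08)·[0.4047·0.0000 + 0.5953·19.2337] = 10.5696; exercise value = 0.0000 ≤ continuation, so V_0 = 10.5696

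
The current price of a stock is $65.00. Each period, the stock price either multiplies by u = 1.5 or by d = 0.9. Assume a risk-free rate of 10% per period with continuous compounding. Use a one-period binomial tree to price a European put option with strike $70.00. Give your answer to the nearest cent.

Risk-neutral probability p = (e^0.1 − 0.9)/(1.5 − 0.9) = 0.2052/0.6000 = 0.3420
Terminal stock prices: S_u = 97.5, S_d = 58.5
Terminal payoffs (K − S): max(-27.5, 0) = 0, max(11.5, 0) = 11.5
Node 0 (S = 65): V_0 = e^(−0.1)·[0.3420·0.0000 + 0.6580·11.5000] = 6.8474

$6.85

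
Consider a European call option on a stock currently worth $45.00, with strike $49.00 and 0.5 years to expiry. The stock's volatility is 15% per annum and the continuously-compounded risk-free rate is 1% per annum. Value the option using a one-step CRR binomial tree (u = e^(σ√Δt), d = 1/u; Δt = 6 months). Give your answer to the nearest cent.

CRR parameters: u = e^(σ√Δt) = e^(0.15·√0.5) = 1.1119, d = 1/u = 0.8994
Per-period rate: rΔt = 0.01·0.5 = 0.005, so R = e^0.005 = 1.0050
Risk-neutral probability p = (e^0.005 − 0.8994)/(1.1119 − 0.8994) = 0.1056/0.2125 = 0.4971
Terminal stock prices: S_u = 50.04, S_d = 40.47
Terminal payoffs (S − K): max(1.035, 0) = 1.035, max(-8.529, 0) = 0
Node 0 (S = 45): V_0 = e^(−0.005)·[0.4971·1.0353 + 0.5029·0.0000] = 0.5121

$0.51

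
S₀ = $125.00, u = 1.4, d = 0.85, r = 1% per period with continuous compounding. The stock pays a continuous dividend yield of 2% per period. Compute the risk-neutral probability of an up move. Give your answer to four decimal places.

p = 0.2546

Per-period risk-free factor R = e^0.01 = 1.0101; dividend-adjusted growth = e^(0.01−0.02) = 0.9900.
Risk-neutral probability p = (0.9900 − 0.85)/(1.4 − 0.85) = 0.1400/0.5500 = 0.2546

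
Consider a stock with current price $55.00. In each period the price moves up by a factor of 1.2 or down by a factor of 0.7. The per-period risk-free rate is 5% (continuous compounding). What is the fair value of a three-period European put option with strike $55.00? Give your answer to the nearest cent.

$4.46

Risk-neutral probability p = (e^0.05 − 0.7)/(1.2 − 0.7) = 0.3513/0.5000 = 0.7025
Terminal stock prices: S_uuu = 95.04, S_uud = 55.44, S_udd = 32.34, S_ddd = 18.86
Terminal payoffs (K − S): max(-40.04, 0) = 0, max(-0.44, 0) = 0, max(22.66, 0) = 22.66, max(36.14, 0) = 36.14
Node uu (S = 79.2): V_uu = e^(−0.05)·[0.7025·0.0000 + 0.2975·0.0000] = 0.0000
Node ud (S = 46.2): V_ud = e^(−0.05)·[0.7025·0.0000 + 0.2975·22.6600] = 6.4117
Node dd (S = 26.95): V_dd = e^(−0.05)·[0.7025·22.6600 + 0.2975·36.1350] = 25.3676
Node u (S = 66): V_u = e^(−0.05)·[0.7025·0.0000 + 0.2975·6.4117] = 1.8142
Node d (S = 38.5): V_d = e^(−0.05)·[0.7025·6.4117 + 0.2975·25.3676] = 11.4626
Node 0 (S = 55): V_0 = e^(−0.05)·[0.7025·1.8142 + 0.2975·11.4626] = 4.4557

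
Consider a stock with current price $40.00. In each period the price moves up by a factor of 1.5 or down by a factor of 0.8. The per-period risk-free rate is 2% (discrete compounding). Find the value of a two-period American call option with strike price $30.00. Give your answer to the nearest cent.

Risk-neutral probability p = (1 + 0.02 − 0.8)/(1.5 − 0.8) = 0.2200/0.7000 = 0.3143
Terminal stock prices: S_uu = 90, S_ud = 48, S_dd = 25.6
Terminal payoffs (S − K): max(60, 0) = 60, max(18, 0) = 18, max(-4.4, 0) = 0
Node u (S = 60): continuation = 1/1.02·[0.3143·60.0000 + 0.6857·18.0000] = 30.5882; exercise value = 30.0000 ≤ continuation, so V_u = 30.5882
Node d (S = 32): continuation = 1/1.02·[0.3143·18.0000 + 0.6857·0.0000] = 5.5462; exercise value = 2.0000 ≤ continuation, so V_d = 5.5462
Node 0 (S = 40): continuation = 1/1.02·[0.3143·30.5882 + 0.6857·5.5462] = 13.1535; exercise value = 10.0000 ≤ continuation, so V_0 = 13.1535

$13.15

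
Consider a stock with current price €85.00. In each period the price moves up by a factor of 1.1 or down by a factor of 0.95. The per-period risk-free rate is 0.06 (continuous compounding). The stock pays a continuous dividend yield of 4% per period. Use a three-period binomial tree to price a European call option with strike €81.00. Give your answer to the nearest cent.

Per-period risk-free factor R = e^0.06 = 1.0618; dividend-adjusted growth = e^(0.06−0.04) = 1.0202.
Risk-neutral probability p = (1.0202 − 0.95)/(1.1 − 0.95) = 0.0702/0.1500 = 0.4680
Terminal stock prices: S_uuu = 113.1, S_uud = 97.71, S_udd = 84.38, S_ddd = 72.88
Terminal payoffs (S − K): max(32.14, 0) = 32.14, max(16.71, 0) = 16.71, max(3.384, 0) = 3.384, max(-8.123, 0) = 0
Node uu (S = 102.9): V_uu = e^(−0.06)·[0.4680·32.1350 + 0.5320·16.7075] = 22.5343
Node ud (S = 88.83): V_ud = e^(−0.06)·[0.4680·16.7075 + 0.5320·3.3838] = 9.0592
Node dd (S = 76.71): V_dd = e^(−0.06)·[0.4680·3.3838 + 0.5320·0.0000] = 1.4914
Node u (S = 93.5): V_u = e^(−0.06)·[0.4680·22.5343 + 0.5320·9.0592] = 14.4708
Node d (S = 80.75): V_d = e^(−0.06)·[0.4680·9.0592 + 0.5320·1.4914] = 4.7401
Node 0 (S = 85): V_0 = e^(−0.06)·[0.4680·14.4708 + 0.5320·4.7401] = 8.7529

€8.75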